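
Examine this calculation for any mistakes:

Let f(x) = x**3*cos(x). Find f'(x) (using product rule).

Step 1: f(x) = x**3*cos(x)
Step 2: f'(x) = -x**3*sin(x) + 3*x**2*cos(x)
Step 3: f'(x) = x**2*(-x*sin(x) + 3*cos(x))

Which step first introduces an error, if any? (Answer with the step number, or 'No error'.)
No error

All steps in this derivation are correct.
The final answer f'(x) = x**2*(-x*sin(x) + 3*cos(x)) is valid.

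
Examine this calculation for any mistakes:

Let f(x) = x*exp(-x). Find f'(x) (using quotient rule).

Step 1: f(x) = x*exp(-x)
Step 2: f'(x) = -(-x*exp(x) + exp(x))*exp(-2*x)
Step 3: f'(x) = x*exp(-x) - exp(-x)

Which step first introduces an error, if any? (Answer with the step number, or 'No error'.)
Step 2

Step 2 is incorrect due to a sign flip.
The step shows: -(-x*exp(x) + exp(x))*exp(-2*x)
The correct value should be: (-x*exp(x) + exp(x))*exp(-2*x)

Explanation: The sign of the whole expression was flipped: the term (-x*exp(x) + exp(x))*exp(-2*x) was incorrectly written as -(-x*exp(x) + exp(x))*exp(-2*x)
The later steps are derived from this incorrect expression, so the error originates in Step 2.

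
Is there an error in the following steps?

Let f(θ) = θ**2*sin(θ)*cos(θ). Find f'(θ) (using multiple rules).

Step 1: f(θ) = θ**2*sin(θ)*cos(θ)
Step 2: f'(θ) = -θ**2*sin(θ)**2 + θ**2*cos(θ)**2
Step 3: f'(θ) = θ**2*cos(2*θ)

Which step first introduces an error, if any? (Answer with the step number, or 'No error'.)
Step 2

Step 2 is incorrect due to a dropped term.
The step shows: -θ**2*sin(θ)**2 + θ**2*cos(θ)**2
The correct value should be: -θ**2*sin(θ)**2 + θ**2*cos(θ)**2 + 2*θ*sin(θ)*cos(θ)

Explanation: A term was dropped: the term 2*θ*sin(θ)*cos(θ) was incorrectly omitted
The later steps are derived from this incorrect expression, so the error originates in Step 2.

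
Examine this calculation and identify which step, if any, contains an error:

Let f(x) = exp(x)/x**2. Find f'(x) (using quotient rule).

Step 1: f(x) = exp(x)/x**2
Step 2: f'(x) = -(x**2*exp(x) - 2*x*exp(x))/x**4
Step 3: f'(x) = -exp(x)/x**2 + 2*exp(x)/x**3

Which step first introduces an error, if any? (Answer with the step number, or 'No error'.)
Step 2

Step 2 is incorrect due to a sign flip.
The step shows: -(x**2*exp(x) - 2*x*exp(x))/x**4
The correct value should be: (x**2*exp(x) - 2*x*exp(x))/x**4

Explanation: The sign of the whole expression was flipped: the term (x**2*exp(x) - 2*x*exp(x))/x**4 was incorrectly written as -(x**2*exp(x) - 2*x*exp(x))/x**4
The later steps are derived from this incorrect expression, so the error originates in Step 2.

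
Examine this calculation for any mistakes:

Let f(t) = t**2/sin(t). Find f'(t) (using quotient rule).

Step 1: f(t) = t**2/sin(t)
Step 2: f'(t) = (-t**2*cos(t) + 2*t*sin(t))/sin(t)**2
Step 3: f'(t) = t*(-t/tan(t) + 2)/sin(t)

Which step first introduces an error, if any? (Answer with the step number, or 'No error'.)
No error

All steps in this derivation are correct.
The final answer f'(t) = t*(-t/tan(t) + 2)/sin(t) is valid.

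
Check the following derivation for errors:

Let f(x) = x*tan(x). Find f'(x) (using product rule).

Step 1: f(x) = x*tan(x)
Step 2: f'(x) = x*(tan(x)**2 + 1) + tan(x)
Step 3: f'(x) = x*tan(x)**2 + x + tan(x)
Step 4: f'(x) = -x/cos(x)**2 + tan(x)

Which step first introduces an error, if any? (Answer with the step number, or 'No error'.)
Step 4

Step 4 is incorrect due to a sign flip.
The step shows: -x/cos(x)**2 + tan(x)
The correct value should be: x/cos(x)**2 + tan(x)

Explanation: The sign of one term was flipped: the term x/cos(x)**2 was incorrectly written as -x/cos(x)**2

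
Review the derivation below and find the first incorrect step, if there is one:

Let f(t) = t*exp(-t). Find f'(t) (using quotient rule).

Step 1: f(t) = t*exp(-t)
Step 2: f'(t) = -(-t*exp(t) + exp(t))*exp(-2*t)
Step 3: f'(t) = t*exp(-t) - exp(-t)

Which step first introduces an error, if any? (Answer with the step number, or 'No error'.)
Step 2

Step 2 is incorrect due to a sign flip.
The step shows: -(-t*exp(t) + exp(t))*exp(-2*t)
The correct value should be: (-t*exp(t) + exp(t))*exp(-2*t)

Explanation: The sign of the whole expression was flipped: the term (-t*exp(t) + exp(t))*exp(-2*t) was incorrectly written as -(-t*exp(t) + exp(t))*exp(-2*t)
The later steps are derived from this incorrect expression, so the error originates in Step 2.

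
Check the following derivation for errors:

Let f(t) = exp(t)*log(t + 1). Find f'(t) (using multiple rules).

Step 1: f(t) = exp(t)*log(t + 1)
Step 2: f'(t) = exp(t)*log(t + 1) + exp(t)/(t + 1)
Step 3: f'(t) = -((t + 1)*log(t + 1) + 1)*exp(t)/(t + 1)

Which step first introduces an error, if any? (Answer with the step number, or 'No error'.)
Step 3

Step 3 is incorrect due to a sign flip.
The step shows: -((t + 1)*log(t + 1) + 1)*exp(t)/(t + 1)
The correct value should be: ((t + 1)*log(t + 1) + 1)*exp(t)/(t + 1)

Explanation: The sign of the whole expression was flipped: the term ((t + 1)*log(t + 1) + 1)*exp(t)/(t + 1) was incorrectly written as -((t + 1)*log(t + 1) + 1)*exp(t)/(t + 1)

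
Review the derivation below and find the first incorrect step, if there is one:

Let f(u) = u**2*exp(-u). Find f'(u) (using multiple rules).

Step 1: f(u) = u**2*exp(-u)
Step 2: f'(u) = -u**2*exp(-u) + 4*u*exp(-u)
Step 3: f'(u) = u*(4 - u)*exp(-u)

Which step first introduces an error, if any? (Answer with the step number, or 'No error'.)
Step 2

Step 2 is incorrect due to a wrong coefficient.
The step shows: -u**2*exp(-u) + 4*u*exp(-u)
The correct value should be: -u**2*exp(-u) + 2*u*exp(-u)

Explanation: The coefficient 2 was incorrectly written as 4: the term 2*u*exp(-u) was incorrectly written as 4*u*exp(-u)
The later steps are derived from this incorrect expression, so the error originates in Step 2.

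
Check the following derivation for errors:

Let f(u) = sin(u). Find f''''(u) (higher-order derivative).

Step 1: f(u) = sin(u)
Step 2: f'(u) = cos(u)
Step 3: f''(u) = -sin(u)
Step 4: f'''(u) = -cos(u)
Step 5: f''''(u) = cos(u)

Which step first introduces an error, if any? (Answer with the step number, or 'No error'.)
Step 5

Step 5 is incorrect due to a wrong trig function.
The step shows: cos(u)
The correct value should be: sin(u)

Explanation: sin(u) was incorrectly written as cos(u): the term sin(u) was incorrectly written as cos(u)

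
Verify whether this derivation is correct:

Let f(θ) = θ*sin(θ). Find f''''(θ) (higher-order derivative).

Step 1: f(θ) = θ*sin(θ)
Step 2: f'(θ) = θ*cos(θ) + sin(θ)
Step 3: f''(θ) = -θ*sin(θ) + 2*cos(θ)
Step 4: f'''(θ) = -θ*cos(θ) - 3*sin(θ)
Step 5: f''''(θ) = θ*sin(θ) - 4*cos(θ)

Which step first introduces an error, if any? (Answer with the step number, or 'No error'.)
No error

All steps in this derivation are correct.
The final answer f''''(θ) = θ*sin(θ) - 4*cos(θ) is valid.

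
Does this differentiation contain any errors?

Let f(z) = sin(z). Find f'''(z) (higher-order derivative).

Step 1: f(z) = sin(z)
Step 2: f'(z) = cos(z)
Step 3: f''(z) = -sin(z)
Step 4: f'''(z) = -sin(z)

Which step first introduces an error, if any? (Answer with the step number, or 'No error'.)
Step 4

Step 4 is incorrect due to a wrong trig function.
The step shows: -sin(z)
The correct value should be: -cos(z)

Explanation: cos(z) was incorrectly written as sin(z): the term -cos(z) was incorrectly written as -sin(z)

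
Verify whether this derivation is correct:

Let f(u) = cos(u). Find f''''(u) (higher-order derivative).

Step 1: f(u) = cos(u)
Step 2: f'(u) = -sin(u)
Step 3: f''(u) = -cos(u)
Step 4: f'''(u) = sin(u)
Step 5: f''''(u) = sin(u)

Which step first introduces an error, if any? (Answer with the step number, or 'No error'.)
Step 5

Step 5 is incorrect due to a wrong trig function.
The step shows: sin(u)
The correct value should be: cos(u)

Explanation: cos(u) was incorrectly written as sin(u): the term cos(u) was incorrectly written as sin(u)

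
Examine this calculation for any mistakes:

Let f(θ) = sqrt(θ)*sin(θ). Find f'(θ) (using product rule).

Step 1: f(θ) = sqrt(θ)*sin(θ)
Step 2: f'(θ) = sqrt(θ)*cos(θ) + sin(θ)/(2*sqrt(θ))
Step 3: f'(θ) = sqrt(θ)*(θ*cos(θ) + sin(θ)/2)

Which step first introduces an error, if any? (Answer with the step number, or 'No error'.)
Step 3

Step 3 is incorrect due to a wrong exponent.
The step shows: sqrt(θ)*(θ*cos(θ) + sin(θ)/2)
The correct value should be: (θ*cos(θ) + sin(θ)/2)/sqrt(θ)

Explanation: The exponent -1/2 on θ was incorrectly written as 1/2: the term (θ*cos(θ) + sin(θ)/2)/sqrt(θ) was incorrectly written as sqrt(θ)*(θ*cos(θ) + sin(θ)/2)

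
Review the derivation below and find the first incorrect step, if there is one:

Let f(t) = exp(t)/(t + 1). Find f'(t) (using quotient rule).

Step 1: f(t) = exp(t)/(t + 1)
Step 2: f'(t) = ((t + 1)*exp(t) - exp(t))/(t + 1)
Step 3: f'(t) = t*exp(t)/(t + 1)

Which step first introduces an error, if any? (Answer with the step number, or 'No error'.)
Step 2

Step 2 is incorrect due to a wrong exponent.
The step shows: ((t + 1)*exp(t) - exp(t))/(t + 1)
The correct value should be: ((t + 1)*exp(t) - exp(t))/(t + 1)**2

Explanation: The exponent -2 on t + 1 was incorrectly written as -1: the term ((t + 1)*exp(t) - exp(t))/(t + 1)**2 was incorrectly written as ((t + 1)*exp(t) - exp(t))/(t + 1)
The later steps are derived from this incorrect expression, so the error originates in Step 2.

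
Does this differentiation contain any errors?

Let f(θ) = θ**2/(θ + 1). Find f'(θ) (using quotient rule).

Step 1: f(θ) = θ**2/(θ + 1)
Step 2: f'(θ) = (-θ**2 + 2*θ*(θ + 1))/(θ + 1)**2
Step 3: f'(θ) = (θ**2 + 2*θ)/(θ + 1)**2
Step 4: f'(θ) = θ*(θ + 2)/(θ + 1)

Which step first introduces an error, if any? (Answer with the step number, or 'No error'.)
Step 4

Step 4 is incorrect due to a wrong exponent.
The step shows: θ*(θ + 2)/(θ + 1)
The correct value should be: θ*(θ + 2)/(θ + 1)**2

Explanation: The exponent -2 on θ + 1 was incorrectly written as -1: the term θ*(θ + 2)/(θ + 1)**2 was incorrectly written as θ*(θ + 2)/(θ + 1)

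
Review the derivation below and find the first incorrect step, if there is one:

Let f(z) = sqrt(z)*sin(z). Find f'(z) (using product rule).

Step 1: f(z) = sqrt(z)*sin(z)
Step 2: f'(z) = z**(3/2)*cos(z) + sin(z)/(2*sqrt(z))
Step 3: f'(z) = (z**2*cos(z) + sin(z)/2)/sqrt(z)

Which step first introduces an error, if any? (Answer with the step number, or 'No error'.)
Step 2

Step 2 is incorrect due to a wrong exponent.
The step shows: z**(3/2)*cos(z) + sin(z)/(2*sqrt(z))
The correct value should be: sqrt(z)*cos(z) + sin(z)/(2*sqrt(z))

Explanation: The exponent 1/2 on z was incorrectly written as 3/2: the term sqrt(z)*cos(z) was incorrectly written as z**(3/2)*cos(z)
The later steps are derived from this incorrect expression, so the error originates in Step 2.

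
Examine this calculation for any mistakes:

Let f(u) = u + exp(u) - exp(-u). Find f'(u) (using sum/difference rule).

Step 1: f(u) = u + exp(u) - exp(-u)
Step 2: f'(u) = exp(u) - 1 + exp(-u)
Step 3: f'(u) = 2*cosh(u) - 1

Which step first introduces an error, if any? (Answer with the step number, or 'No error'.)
Step 2

Step 2 is incorrect due to a sign flip.
The step shows: exp(u) - 1 + exp(-u)
The correct value should be: exp(u) + 1 + exp(-u)

Explanation: The sign of one term was flipped: the term 1 was incorrectly written as -1
The later steps are derived from this incorrect expression, so the error originates in Step 2.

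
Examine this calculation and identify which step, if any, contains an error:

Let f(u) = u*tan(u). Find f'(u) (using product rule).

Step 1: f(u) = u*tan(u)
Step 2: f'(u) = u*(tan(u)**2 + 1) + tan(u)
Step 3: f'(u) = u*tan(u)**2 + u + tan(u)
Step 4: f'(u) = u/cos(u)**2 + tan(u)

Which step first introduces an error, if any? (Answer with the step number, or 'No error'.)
No error

All steps in this derivation are correct.
The final answer f'(u) = u/cos(u)**2 + tan(u) is valid.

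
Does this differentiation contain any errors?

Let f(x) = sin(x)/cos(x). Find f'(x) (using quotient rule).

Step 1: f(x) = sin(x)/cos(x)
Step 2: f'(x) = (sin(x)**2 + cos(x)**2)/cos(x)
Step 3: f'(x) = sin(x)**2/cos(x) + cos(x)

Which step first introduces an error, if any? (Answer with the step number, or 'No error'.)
Step 2

Step 2 is incorrect due to a wrong exponent.
The step shows: (sin(x)**2 + cos(x)**2)/cos(x)
The correct value should be: (sin(x)**2 + cos(x)**2)/cos(x)**2

Explanation: The exponent -2 on cos(x) was incorrectly written as -1: the term (sin(x)**2 + cos(x)**2)/cos(x)**2 was incorrectly written as (sin(x)**2 + cos(x)**2)/cos(x)
The later steps are derived from this incorrect expression, so the error originates in Step 2.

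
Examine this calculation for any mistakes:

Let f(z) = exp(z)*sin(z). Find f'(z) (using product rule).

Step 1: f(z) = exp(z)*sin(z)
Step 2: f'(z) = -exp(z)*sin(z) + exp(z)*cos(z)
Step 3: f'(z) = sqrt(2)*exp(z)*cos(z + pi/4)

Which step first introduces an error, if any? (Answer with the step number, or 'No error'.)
Step 2

Step 2 is incorrect due to a sign flip.
The step shows: -exp(z)*sin(z) + exp(z)*cos(z)
The correct value should be: exp(z)*sin(z) + exp(z)*cos(z)

Explanation: The sign of one term was flipped: the term exp(z)*sin(z) was incorrectly written as -exp(z)*sin(z)
The later steps are derived from this incorrect expression, so the error originates in Step 2.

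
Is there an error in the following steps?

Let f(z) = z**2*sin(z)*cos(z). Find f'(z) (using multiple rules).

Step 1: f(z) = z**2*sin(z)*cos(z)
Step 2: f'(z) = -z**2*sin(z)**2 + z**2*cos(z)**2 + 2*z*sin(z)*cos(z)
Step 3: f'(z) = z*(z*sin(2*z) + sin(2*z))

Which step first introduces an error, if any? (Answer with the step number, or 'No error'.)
Step 3

Step 3 is incorrect due to a wrong trig function.
The step shows: z*(z*sin(2*z) + sin(2*z))
The correct value should be: z*(z*cos(2*z) + sin(2*z))

Explanation: cos(2*z) was incorrectly written as sin(2*z): the term z*(z*cos(2*z) + sin(2*z)) was incorrectly written as z*(z*sin(2*z) + sin(2*z))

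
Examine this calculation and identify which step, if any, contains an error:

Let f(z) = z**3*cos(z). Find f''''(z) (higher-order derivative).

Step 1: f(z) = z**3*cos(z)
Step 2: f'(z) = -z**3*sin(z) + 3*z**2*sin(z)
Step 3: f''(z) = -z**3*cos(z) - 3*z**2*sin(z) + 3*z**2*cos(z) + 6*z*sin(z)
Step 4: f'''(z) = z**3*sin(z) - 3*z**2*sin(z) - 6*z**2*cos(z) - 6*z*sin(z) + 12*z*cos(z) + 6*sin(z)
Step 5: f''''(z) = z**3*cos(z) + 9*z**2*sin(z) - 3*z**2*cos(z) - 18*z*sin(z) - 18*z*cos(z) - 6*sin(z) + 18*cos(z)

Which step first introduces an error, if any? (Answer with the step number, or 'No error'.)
Step 2

Step 2 is incorrect due to a wrong trig function.
The step shows: -z**3*sin(z) + 3*z**2*sin(z)
The correct value should be: -z**3*sin(z) + 3*z**2*cos(z)

Explanation: cos(z) was incorrectly written as sin(z): the term 3*z**2*cos(z) was incorrectly written as 3*z**2*sin(z)
The later steps are derived from this incorrect expression, so the error originates in Step 2.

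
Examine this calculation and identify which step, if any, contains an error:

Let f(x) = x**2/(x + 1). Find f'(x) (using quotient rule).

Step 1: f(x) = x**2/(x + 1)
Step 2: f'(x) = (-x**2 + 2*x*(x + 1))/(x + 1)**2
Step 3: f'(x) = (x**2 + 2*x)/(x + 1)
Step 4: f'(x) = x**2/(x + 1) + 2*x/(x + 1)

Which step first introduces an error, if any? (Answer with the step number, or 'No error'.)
Step 3

Step 3 is incorrect due to a wrong exponent.
The step shows: (x**2 + 2*x)/(x + 1)
The correct value should be: (x**2 + 2*x)/(x + 1)**2

Explanation: The exponent -2 on x + 1 was incorrectly written as -1: the term (x**2 + 2*x)/(x + 1)**2 was incorrectly written as (x**2 + 2*x)/(x + 1)
The later steps are derived from this incorrect expression, so the error originates in Step 3.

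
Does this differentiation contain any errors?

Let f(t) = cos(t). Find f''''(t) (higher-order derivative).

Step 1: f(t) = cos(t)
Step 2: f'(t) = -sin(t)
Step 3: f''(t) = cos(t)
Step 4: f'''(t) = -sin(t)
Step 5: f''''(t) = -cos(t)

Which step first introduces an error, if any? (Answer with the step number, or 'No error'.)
Step 3

Step 3 is incorrect due to a sign flip.
The step shows: cos(t)
The correct value should be: -cos(t)

Explanation: The sign of the whole expression was flipped: the term -cos(t) was incorrectly written as cos(t)
The later steps are derived from this incorrect expression, so the error originates in Step 3.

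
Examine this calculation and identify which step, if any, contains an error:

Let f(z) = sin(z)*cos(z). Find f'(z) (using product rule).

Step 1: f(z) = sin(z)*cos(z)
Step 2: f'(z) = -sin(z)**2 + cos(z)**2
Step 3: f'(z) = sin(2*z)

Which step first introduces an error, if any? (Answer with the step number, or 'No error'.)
Step 3

Step 3 is incorrect due to a wrong trig function.
The step shows: sin(2*z)
The correct value should be: cos(2*z)

Explanation: cos(2*z) was incorrectly written as sin(2*z): the term cos(2*z) was incorrectly written as sin(2*z)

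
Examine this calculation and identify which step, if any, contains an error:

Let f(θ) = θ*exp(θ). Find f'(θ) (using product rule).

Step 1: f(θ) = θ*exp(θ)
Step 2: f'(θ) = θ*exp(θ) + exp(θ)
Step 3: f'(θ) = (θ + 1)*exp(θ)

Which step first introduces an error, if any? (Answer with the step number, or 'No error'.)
No error

All steps in this derivation are correct.
The final answer f'(θ) = (θ + 1)*exp(θ) is valid.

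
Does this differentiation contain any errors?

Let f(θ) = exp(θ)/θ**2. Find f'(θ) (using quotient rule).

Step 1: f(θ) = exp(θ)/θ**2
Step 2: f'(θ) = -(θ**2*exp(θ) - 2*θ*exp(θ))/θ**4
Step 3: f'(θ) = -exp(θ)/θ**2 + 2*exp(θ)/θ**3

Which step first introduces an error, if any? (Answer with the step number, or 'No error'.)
Step 2

Step 2 is incorrect due to a sign flip.
The step shows: -(θ**2*exp(θ) - 2*θ*exp(θ))/θ**4
The correct value should be: (θ**2*exp(θ) - 2*θ*exp(θ))/θ**4

Explanation: The sign of the whole expression was flipped: the term (θ**2*exp(θ) - 2*θ*exp(θ))/θ**4 was incorrectly written as -(θ**2*exp(θ) - 2*θ*exp(θ))/θ**4
The later steps are derived from this incorrect expression, so the error originates in Step 2.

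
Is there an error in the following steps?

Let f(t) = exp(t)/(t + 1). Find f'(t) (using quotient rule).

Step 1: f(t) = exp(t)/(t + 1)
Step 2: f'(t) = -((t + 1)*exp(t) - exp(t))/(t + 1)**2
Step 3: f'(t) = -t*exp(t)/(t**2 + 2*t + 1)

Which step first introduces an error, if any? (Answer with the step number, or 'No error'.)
Step 2

Step 2 is incorrect due to a sign flip.
The step shows: -((t + 1)*exp(t) - exp(t))/(t + 1)**2
The correct value should be: ((t + 1)*exp(t) - exp(t))/(t + 1)**2

Explanation: The sign of the whole expression was flipped: the term ((t + 1)*exp(t) - exp(t))/(t + 1)**2 was incorrectly written as -((t + 1)*exp(t) - exp(t))/(t + 1)**2
The later steps are derived from this incorrect expression, so the error originates in Step 2.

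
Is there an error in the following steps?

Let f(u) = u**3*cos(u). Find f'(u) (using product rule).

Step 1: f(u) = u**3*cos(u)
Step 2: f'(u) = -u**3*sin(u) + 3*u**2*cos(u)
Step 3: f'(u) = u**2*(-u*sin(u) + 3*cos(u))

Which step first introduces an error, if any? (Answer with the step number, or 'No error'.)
No error

All steps in this derivation are correct.
The final answer f'(u) = u**2*(-u*sin(u) + 3*cos(u)) is valid.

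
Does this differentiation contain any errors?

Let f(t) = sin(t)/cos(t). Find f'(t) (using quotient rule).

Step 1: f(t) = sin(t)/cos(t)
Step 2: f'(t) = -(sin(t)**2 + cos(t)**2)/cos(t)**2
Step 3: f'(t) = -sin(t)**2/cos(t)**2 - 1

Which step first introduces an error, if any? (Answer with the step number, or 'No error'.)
Step 2

Step 2 is incorrect due to a sign flip.
The step shows: -(sin(t)**2 + cos(t)**2)/cos(t)**2
The correct value should be: (sin(t)**2 + cos(t)**2)/cos(t)**2

Explanation: The sign of the whole expression was flipped: the term (sin(t)**2 + cos(t)**2)/cos(t)**2 was incorrectly written as -(sin(t)**2 + cos(t)**2)/cos(t)**2
The later steps are derived from this incorrect expression, so the error originates in Step 2.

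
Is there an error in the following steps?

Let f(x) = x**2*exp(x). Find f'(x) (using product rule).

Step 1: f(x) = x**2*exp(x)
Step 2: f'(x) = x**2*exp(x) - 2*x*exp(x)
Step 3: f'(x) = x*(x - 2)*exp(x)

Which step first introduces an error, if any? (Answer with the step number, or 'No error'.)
Step 2

Step 2 is incorrect due to a sign flip.
The step shows: x**2*exp(x) - 2*x*exp(x)
The correct value should be: x**2*exp(x) + 2*x*exp(x)

Explanation: The sign of one term was flipped: the term 2*x*exp(x) was incorrectly written as -2*x*exp(x)
The later steps are derived from this incorrect expression, so the error originates in Step 2.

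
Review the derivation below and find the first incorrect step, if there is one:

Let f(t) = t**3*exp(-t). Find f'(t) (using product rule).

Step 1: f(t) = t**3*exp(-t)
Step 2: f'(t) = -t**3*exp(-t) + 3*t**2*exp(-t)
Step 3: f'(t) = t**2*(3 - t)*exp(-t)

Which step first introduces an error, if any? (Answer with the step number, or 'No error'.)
No error

All steps in this derivation are correct.
The final answer f'(t) = t**2*(3 - t)*exp(-t) is valid.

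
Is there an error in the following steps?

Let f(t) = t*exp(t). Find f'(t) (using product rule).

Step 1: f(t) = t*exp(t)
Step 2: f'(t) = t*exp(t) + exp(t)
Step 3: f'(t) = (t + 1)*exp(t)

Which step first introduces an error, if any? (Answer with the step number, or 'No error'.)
No error

All steps in this derivation are correct.
The final answer f'(t) = (t + 1)*exp(t) is valid.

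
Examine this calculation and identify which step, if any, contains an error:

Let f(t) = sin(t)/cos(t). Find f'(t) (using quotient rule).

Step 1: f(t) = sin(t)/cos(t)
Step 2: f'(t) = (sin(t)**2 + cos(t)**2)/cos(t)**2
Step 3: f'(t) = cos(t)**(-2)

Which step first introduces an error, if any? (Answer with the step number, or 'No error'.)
No error

All steps in this derivation are correct.
The final answer f'(t) = cos(t)**(-2) is valid.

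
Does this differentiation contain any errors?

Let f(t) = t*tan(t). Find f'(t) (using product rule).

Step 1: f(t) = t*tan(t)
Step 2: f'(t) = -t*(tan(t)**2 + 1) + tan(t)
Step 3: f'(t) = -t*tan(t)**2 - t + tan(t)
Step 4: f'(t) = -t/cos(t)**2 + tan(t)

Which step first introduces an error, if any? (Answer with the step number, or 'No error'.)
Step 2

Step 2 is incorrect due to a sign flip.
The step shows: -t*(tan(t)**2 + 1) + tan(t)
The correct value should be: t*(tan(t)**2 + 1) + tan(t)

Explanation: The sign of one term was flipped: the term t*(tan(t)**2 + 1) was incorrectly written as -t*(tan(t)**2 + 1)
The later steps are derived from this incorrect expression, so the error originates in Step 2.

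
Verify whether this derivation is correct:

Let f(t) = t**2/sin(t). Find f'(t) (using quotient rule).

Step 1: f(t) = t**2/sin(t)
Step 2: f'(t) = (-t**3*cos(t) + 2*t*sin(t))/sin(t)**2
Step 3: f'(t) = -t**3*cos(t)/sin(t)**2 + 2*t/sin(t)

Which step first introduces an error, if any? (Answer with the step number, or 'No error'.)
Step 2

Step 2 is incorrect due to a wrong exponent.
The step shows: (-t**3*cos(t) + 2*t*sin(t))/sin(t)**2
The correct value should be: (-t**2*cos(t) + 2*t*sin(t))/sin(t)**2

Explanation: The exponent 2 on t was incorrectly written as 3: the term (-t**2*cos(t) + 2*t*sin(t))/sin(t)**2 was incorrectly written as (-t**3*cos(t) + 2*t*sin(t))/sin(t)**2
The later steps are derived from this incorrect expression, so the error originates in Step 2.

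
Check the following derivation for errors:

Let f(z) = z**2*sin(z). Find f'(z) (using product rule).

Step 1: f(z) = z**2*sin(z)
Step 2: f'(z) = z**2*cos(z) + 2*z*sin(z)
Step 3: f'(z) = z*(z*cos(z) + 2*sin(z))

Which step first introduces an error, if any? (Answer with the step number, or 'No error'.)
No error

All steps in this derivation are correct.
The final answer f'(z) = z*(z*cos(z) + 2*sin(z)) is valid.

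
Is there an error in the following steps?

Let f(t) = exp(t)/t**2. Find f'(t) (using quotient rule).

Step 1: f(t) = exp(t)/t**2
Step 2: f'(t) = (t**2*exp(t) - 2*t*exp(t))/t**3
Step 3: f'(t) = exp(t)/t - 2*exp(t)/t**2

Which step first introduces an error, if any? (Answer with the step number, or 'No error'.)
Step 2

Step 2 is incorrect due to a wrong exponent.
The step shows: (t**2*exp(t) - 2*t*exp(t))/t**3
The correct value should be: (t**2*exp(t) - 2*t*exp(t))/t**4

Explanation: The exponent -4 on t was incorrectly written as -3: the term (t**2*exp(t) - 2*t*exp(t))/t**4 was incorrectly written as (t**2*exp(t) - 2*t*exp(t))/t**3
The later steps are derived from this incorrect expression, so the error originates in Step 2.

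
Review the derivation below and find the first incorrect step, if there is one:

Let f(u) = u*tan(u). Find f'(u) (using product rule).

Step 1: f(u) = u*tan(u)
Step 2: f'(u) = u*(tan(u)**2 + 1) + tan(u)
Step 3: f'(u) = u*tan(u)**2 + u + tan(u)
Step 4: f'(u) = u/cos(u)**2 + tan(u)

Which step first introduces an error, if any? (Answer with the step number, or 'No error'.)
No error

All steps in this derivation are correct.
The final answer f'(u) = u/cos(u)**2 + tan(u) is valid.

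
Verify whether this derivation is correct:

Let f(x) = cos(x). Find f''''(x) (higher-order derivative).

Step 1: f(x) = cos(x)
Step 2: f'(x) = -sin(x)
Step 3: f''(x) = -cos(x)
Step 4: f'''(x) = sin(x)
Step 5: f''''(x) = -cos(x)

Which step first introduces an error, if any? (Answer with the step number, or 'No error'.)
Step 5

Step 5 is incorrect due to a sign flip.
The step shows: -cos(x)
The correct value should be: cos(x)

Explanation: The sign of the whole expression was flipped: the term cos(x) was incorrectly written as -cos(x)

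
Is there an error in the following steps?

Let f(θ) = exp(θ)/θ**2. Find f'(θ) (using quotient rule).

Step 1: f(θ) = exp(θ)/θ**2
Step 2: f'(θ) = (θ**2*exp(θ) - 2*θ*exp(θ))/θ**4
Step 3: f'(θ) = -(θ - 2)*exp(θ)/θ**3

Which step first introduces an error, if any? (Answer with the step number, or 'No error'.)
Step 3

Step 3 is incorrect due to a sign flip.
The step shows: -(θ - 2)*exp(θ)/θ**3
The correct value should be: (θ - 2)*exp(θ)/θ**3

Explanation: The sign of the whole expression was flipped: the term (θ - 2)*exp(θ)/θ**3 was incorrectly written as -(θ - 2)*exp(θ)/θ**3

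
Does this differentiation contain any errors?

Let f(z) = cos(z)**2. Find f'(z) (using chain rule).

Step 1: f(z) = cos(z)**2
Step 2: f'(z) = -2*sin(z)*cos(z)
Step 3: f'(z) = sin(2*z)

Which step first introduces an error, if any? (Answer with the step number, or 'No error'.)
Step 3

Step 3 is incorrect due to a sign flip.
The step shows: sin(2*z)
The correct value should be: -sin(2*z)

Explanation: The sign of the whole expression was flipped: the term -sin(2*z) was incorrectly written as sin(2*z)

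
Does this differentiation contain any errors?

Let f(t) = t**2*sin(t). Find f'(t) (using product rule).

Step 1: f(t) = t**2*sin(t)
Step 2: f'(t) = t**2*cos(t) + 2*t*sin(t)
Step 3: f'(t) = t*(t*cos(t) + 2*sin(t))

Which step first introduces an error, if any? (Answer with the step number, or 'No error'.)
No error

All steps in this derivation are correct.
The final answer f'(t) = t*(t*cos(t) + 2*sin(t)) is valid.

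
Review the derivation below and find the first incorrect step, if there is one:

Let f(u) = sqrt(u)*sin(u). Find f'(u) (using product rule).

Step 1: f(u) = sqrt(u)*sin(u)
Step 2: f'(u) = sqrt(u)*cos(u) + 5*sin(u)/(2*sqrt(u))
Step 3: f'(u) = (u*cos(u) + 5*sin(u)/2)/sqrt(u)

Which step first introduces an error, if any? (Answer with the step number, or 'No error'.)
Step 2

Step 2 is incorrect due to a wrong coefficient.
The step shows: sqrt(u)*cos(u) + 5*sin(u)/(2*sqrt(u))
The correct value should be: sqrt(u)*cos(u) + sin(u)/(2*sqrt(u))

Explanation: The coefficient 1/2 was incorrectly written as 5/2: the term sin(u)/(2*sqrt(u)) was incorrectly written as 5*sin(u)/(2*sqrt(u))
The later steps are derived from this incorrect expression, so the error originates in Step 2.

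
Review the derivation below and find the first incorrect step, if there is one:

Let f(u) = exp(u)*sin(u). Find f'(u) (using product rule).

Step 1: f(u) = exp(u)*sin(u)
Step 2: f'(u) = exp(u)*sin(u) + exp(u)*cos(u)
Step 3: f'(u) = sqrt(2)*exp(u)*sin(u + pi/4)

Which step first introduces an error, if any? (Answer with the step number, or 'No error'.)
No error

All steps in this derivation are correct.
The final answer f'(u) = sqrt(2)*exp(u)*sin(u + pi/4) is valid.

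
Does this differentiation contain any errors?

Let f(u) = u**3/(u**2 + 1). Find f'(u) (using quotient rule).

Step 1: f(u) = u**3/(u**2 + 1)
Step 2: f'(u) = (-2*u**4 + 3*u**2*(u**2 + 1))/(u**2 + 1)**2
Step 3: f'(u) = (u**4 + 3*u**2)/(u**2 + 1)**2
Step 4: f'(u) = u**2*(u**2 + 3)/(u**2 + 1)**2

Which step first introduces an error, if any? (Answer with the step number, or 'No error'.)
No error

All steps in this derivation are correct.
The final answer f'(u) = u**2*(u**2 + 3)/(u**2 + 1)**2 is valid.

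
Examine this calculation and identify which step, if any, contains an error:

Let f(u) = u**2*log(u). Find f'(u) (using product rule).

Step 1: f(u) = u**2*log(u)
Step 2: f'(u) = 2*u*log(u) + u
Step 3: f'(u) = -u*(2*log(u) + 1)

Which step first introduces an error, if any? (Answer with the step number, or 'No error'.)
Step 3

Step 3 is incorrect due to a sign flip.
The step shows: -u*(2*log(u) + 1)
The correct value should be: u*(2*log(u) + 1)

Explanation: The sign of the whole expression was flipped: the term u*(2*log(u) + 1) was incorrectly written as -u*(2*log(u) + 1)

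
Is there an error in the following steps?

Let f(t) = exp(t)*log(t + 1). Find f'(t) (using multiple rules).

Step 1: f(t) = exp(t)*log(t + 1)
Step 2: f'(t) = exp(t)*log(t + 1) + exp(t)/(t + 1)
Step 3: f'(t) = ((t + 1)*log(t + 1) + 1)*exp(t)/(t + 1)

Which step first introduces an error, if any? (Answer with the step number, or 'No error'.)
No error

All steps in this derivation are correct.
The final answer f'(t) = ((t + 1)*log(t + 1) + 1)*exp(t)/(t + 1) is valid.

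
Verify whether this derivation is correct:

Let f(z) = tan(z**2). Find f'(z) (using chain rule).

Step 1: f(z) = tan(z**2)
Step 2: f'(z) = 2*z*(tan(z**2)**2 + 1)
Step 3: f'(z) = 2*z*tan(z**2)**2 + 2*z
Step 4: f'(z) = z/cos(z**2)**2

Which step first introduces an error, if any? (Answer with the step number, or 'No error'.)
Step 4

Step 4 is incorrect due to a wrong coefficient.
The step shows: z/cos(z**2)**2
The correct value should be: 2*z/cos(z**2)**2

Explanation: The coefficient 2 was incorrectly written as 1: the term 2*z/cos(z**2)**2 was incorrectly written as z/cos(z**2)**2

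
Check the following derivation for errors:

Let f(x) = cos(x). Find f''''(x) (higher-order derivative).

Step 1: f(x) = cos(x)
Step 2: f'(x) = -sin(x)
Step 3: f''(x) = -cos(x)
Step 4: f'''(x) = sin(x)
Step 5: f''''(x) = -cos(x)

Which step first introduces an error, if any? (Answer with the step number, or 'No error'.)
Step 5

Step 5 is incorrect due to a sign flip.
The step shows: -cos(x)
The correct value should be: cos(x)

Explanation: The sign of the whole expression was flipped: the term cos(x) was incorrectly written as -cos(x)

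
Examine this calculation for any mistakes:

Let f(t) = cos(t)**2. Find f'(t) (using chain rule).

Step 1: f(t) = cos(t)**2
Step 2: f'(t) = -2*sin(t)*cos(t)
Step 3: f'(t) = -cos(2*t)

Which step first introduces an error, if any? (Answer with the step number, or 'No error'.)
Step 3

Step 3 is incorrect due to a wrong trig function.
The step shows: -cos(2*t)
The correct value should be: -sin(2*t)

Explanation: sin(2*t) was incorrectly written as cos(2*t): the term -sin(2*t) was incorrectly written as -cos(2*t)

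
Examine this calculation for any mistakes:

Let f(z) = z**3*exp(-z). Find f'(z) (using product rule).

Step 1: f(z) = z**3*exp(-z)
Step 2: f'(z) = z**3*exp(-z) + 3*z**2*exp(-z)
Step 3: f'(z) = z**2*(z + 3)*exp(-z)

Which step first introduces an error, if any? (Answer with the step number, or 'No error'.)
Step 2

Step 2 is incorrect due to a sign flip.
The step shows: z**3*exp(-z) + 3*z**2*exp(-z)
The correct value should be: -z**3*exp(-z) + 3*z**2*exp(-z)

Explanation: The sign of one term was flipped: the term -z**3*exp(-z) was incorrectly written as z**3*exp(-z)
The later steps are derived from this incorrect expression, so the error originates in Step 2.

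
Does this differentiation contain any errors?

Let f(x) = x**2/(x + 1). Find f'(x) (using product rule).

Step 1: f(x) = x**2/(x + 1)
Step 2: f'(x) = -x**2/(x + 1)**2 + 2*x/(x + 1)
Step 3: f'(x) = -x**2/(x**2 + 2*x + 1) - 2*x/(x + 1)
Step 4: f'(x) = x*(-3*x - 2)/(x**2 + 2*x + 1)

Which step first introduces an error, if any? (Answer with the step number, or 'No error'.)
Step 3

Step 3 is incorrect due to a sign flip.
The step shows: -x**2/(x**2 + 2*x + 1) - 2*x/(x + 1)
The correct value should be: -x**2/(x**2 + 2*x + 1) + 2*x/(x + 1)

Explanation: The sign of one term was flipped: the term 2*x/(x + 1) was incorrectly written as -2*x/(x + 1)
The later steps are derived from this incorrect expression, so the error originates in Step 3.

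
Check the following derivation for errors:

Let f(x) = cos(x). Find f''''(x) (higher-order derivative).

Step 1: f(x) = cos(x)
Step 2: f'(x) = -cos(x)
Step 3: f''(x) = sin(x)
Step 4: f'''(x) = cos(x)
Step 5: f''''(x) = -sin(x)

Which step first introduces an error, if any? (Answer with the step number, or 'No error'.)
Step 2

Step 2 is incorrect due to a wrong trig function.
The step shows: -cos(x)
The correct value should be: -sin(x)

Explanation: sin(x) was incorrectly written as cos(x): the term -sin(x) was incorrectly written as -cos(x)
The later steps are derived from this incorrect expression, so the error originates in Step 2.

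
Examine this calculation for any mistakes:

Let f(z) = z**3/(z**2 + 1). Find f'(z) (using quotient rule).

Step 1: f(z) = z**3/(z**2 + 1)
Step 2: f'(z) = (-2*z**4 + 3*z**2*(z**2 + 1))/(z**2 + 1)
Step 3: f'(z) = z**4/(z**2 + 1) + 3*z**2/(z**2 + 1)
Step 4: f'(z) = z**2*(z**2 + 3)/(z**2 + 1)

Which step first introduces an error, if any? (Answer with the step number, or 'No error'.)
Step 2

Step 2 is incorrect due to a wrong exponent.
The step shows: (-2*z**4 + 3*z**2*(z**2 + 1))/(z**2 + 1)
The correct value should be: (-2*z**4 + 3*z**2*(z**2 + 1))/(z**2 + 1)**2

Explanation: The exponent -2 on z**2 + 1 was incorrectly written as -1: the term (-2*z**4 + 3*z**2*(z**2 + 1))/(z**2 + 1)**2 was incorrectly written as (-2*z**4 + 3*z**2*(z**2 + 1))/(z**2 + 1)
The later steps are derived from this incorrect expression, so the error originates in Step 2.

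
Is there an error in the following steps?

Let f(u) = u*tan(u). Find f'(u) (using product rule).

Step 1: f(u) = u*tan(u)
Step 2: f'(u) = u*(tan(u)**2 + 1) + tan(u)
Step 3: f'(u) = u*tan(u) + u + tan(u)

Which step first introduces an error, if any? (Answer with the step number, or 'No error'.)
Step 3

Step 3 is incorrect due to a wrong exponent.
The step shows: u*tan(u) + u + tan(u)
The correct value should be: u*tan(u)**2 + u + tan(u)

Explanation: The exponent 2 on tan(u) was incorrectly written as 1: the term u*tan(u)**2 was incorrectly written as u*tan(u)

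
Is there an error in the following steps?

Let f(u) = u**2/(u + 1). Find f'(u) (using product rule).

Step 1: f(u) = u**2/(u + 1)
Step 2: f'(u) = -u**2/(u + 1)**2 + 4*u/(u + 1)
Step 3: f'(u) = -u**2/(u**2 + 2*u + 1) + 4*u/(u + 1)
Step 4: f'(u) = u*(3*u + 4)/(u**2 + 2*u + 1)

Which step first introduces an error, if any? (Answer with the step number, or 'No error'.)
Step 2

Step 2 is incorrect due to a wrong coefficient.
The step shows: -u**2/(u + 1)**2 + 4*u/(u + 1)
The correct value should be: -u**2/(u + 1)**2 + 2*u/(u + 1)

Explanation: The coefficient 2 was incorrectly written as 4: the term 2*u/(u + 1) was incorrectly written as 4*u/(u + 1)
The later steps are derived from this incorrect expression, so the error originates in Step 2.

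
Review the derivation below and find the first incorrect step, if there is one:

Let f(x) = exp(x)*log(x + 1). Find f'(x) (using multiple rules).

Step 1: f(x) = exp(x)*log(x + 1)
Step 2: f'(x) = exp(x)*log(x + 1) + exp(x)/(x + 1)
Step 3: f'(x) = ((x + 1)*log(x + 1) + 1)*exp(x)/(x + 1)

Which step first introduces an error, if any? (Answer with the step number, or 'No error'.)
No error

All steps in this derivation are correct.
The final answer f'(x) = ((x + 1)*log(x + 1) + 1)*exp(x)/(x + 1) is valid.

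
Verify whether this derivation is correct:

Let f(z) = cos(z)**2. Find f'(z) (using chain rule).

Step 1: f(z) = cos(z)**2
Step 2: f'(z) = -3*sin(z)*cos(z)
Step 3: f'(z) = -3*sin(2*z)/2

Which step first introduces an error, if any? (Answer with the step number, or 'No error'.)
Step 2

Step 2 is incorrect due to a wrong coefficient.
The step shows: -3*sin(z)*cos(z)
The correct value should be: -2*sin(z)*cos(z)

Explanation: The coefficient -2 was incorrectly written as -3: the term -2*sin(z)*cos(z) was incorrectly written as -3*sin(z)*cos(z)
The later steps are derived from this incorrect expression, so the error originates in Step 2.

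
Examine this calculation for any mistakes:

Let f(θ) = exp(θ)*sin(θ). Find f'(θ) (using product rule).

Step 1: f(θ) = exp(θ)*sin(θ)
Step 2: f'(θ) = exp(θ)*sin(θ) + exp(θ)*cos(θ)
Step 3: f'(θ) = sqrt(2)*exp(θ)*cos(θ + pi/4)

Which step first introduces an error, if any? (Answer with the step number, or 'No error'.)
Step 3

Step 3 is incorrect due to a wrong trig function.
The step shows: sqrt(2)*exp(θ)*cos(θ + pi/4)
The correct value should be: sqrt(2)*exp(θ)*sin(θ + pi/4)

Explanation: sin(θ + pi/4) was incorrectly written as cos(θ + pi/4): the term sqrt(2)*exp(θ)*sin(θ + pi/4) was incorrectly written as sqrt(2)*exp(θ)*cos(θ + pi/4)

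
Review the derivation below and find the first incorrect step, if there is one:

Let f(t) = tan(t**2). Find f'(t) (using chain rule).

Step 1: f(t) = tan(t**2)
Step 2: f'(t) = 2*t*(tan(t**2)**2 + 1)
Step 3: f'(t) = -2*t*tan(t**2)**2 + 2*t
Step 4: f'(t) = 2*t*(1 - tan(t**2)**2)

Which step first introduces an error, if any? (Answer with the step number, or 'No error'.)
Step 3

Step 3 is incorrect due to a sign flip.
The step shows: -2*t*tan(t**2)**2 + 2*t
The correct value should be: 2*t*tan(t**2)**2 + 2*t

Explanation: The sign of one term was flipped: the term 2*t*tan(t**2)**2 was incorrectly written as -2*t*tan(t**2)**2
The later steps are derived from this incorrect expression, so the error originates in Step 3.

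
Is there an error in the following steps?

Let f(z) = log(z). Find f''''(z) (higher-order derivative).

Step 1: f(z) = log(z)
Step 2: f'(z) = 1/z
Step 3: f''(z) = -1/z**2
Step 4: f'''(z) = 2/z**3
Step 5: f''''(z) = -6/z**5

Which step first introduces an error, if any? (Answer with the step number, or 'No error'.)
Step 5

Step 5 is incorrect due to a wrong exponent.
The step shows: -6/z**5
The correct value should be: -6/z**4

Explanation: The exponent -4 on z was incorrectly written as -5: the term -6/z**4 was incorrectly written as -6/z**5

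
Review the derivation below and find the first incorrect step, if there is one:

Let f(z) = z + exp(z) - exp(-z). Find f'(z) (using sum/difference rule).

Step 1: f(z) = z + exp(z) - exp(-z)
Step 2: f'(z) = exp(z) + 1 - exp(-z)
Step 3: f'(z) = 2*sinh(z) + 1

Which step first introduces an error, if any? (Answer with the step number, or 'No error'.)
Step 2

Step 2 is incorrect due to a sign flip.
The step shows: exp(z) + 1 - exp(-z)
The correct value should be: exp(z) + 1 + exp(-z)

Explanation: The sign of one term was flipped: the term exp(-z) was incorrectly written as -exp(-z)
The later steps are derived from this incorrect expression, so the error originates in Step 2.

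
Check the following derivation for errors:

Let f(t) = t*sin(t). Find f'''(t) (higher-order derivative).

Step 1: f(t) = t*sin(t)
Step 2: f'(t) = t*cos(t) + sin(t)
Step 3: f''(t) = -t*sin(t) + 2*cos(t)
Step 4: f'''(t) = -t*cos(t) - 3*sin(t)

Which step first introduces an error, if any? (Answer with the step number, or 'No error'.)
No error

All steps in this derivation are correct.
The final answer f'''(t) = -t*cos(t) - 3*sin(t) is valid.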